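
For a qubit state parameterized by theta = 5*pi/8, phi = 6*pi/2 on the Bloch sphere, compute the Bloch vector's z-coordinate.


theta = 1.9635, phi = 9.4248
r_z = cos(theta) = -0.3827

-0.3827


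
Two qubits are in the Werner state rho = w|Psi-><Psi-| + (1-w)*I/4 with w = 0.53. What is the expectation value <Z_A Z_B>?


|Psi-> = (|01> - |10>)/sqrt(2)
For the pure Bell state, <Z_A Z_B> = -1 (Bell-state Pauli correlator).
The maximally-mixed part I/4 has tr(I/4 * P tensor P) = 0 for any traceless Pauli P.
So <Z_A Z_B>_rho = w * (-1) + (1 - w) * 0
= 0.53 * (-1)
= -0.5300

-0.5300


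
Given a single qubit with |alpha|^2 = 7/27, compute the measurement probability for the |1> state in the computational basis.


|alpha|^2 = 7/27 = 0.2593
|beta|^2 = 1 - 7/27 = 20/27 = 0.7407
P(|1>) = |beta|^2 = 0.7407

0.7407


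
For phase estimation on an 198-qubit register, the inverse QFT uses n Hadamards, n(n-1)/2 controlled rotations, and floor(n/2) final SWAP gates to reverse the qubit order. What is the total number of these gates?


Hadamard gates: 198
Controlled rotations: n*(n-1)/2 = 198*197/2 = 19503
SWAP gates: floor(n/2) = floor(198/2) = 99
Total = 198 + 19503 + 99
= 19800

19800


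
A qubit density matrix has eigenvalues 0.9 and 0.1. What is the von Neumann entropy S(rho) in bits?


S = -p*log2(p) - (1-p)*log2(1-p)
p = 0.9000, 1-p = 0.1000
= -0.9000 * log2(0.9000) - 0.1000 * log2(0.1000)
= -(-0.1368) - (-0.3322)
= 0.4690

0.4690


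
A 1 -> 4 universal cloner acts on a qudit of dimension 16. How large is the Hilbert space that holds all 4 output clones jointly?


Output space = H^(tensor 4) where dim(H) = 16
dim = 16^4
= 256 (after 2 factors)
= 4096 (after 3 factors)
= 65536 (after 4 factors)
= 65536

65536


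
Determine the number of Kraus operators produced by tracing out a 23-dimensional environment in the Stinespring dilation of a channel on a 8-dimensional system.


Tracing out the environment in an orthonormal basis {|i>_E} gives Kraus operators K_i = <i|_E U |0>_E.
Number of Kraus operators = dim(H_env) = d_env
= 23

23


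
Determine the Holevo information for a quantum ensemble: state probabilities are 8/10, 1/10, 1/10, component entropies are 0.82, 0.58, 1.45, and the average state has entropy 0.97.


chi = S(rho) - sum_i p_i * S(rho_i)
Weighted entropy = 8/10 * 0.82 + 1/10 * 0.58 + 1/10 * 1.45
= 0.8590
chi = 0.97 - 0.8590
= 0.1110

0.1110


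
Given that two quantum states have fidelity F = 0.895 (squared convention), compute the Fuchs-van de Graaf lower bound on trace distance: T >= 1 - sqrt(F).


Fuchs-van de Graaf (squared-fidelity convention): 1 - sqrt(F) <= T <= sqrt(1 - F).
Lower bound: T >= 1 - sqrt(F)
sqrt(F) = sqrt(0.895) = 0.9460
T >= 1 - 0.9460
T >= 0.0540

0.0540


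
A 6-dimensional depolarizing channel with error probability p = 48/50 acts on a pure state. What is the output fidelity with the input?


F = (1-p) + p/d
= (1 - 0.9600) + 0.9600/6
= 0.0400 + 0.1600
= 0.2000

0.2000


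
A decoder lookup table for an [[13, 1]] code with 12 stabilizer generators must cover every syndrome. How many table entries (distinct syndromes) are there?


Each stabilizer generator gives a binary (+1 or -1) measurement outcome.
With 12 independent generators:
Total syndromes = 2^12
= 4096

4096


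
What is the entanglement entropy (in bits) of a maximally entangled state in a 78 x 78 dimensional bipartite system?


For a maximally entangled state in d x d:
S = log2(d) = log2(78)
= 6.2854

6.2854


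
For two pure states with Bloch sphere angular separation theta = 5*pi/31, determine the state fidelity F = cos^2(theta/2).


For states separated by angle theta on Bloch sphere:
F = cos^2(theta/2)
theta = 5*pi/31 = 0.5067
theta/2 = 0.2534
cos(theta/2) = 0.9681
F = 0.9372

0.9372


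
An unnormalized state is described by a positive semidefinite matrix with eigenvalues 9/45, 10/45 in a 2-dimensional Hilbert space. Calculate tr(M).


tr(M) = sum of eigenvalues
= 9/45 + 10/45
= 19/45
= 0.4222

0.4222


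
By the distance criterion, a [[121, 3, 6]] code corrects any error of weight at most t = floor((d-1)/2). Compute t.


Code parameters: [[121, 3, 6]], distance d = 6.
Number of correctable errors = floor((d-1)/2)
= floor((6 - 1)/2)
= floor(5/2)
= 2

2


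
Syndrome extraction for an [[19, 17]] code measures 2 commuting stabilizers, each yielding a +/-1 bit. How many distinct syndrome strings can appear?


Each stabilizer generator gives a binary (+1 or -1) measurement outcome.
With 2 independent generators:
Total syndromes = 2^2
= 4

4


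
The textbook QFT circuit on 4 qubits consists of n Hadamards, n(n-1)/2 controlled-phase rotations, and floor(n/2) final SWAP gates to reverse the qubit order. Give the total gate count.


Hadamard gates: 4
Controlled rotations: n*(n-1)/2 = 4*3/2 = 6
SWAP gates: floor(n/2) = floor(4/2) = 2
Total = 4 + 6 + 2
= 12

12


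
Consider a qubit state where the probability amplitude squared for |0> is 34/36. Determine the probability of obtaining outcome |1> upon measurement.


|alpha|^2 = 34/36 = 0.9444
|beta|^2 = 1 - 34/36 = 2/36 = 0.0556
P(|1>) = |beta|^2 = 0.0556

0.0556


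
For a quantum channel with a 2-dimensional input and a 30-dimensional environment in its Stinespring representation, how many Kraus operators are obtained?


Tracing out the environment in an orthonormal basis {|i>_E} gives Kraus operators K_i = <i|_E U |0>_E.
Number of Kraus operators = dim(H_env) = d_env
= 30

30


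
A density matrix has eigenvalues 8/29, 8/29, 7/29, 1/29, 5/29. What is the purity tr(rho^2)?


tr(rho^2) = sum of eigenvalues squared
= (8/29)^2 + (8/29)^2 + (7/29)^2 + (1/29)^2 + (5/29)^2
= (64 + 64 + 49 + 1 + 25) / 841
= 203/841
= 0.2414

0.2414


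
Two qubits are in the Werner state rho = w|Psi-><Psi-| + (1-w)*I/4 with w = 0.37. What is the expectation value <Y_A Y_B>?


|Psi-> = (|01> - |10>)/sqrt(2)
For the pure Bell state, <Y_A Y_B> = -1 (Bell-state Pauli correlator).
The maximally-mixed part I/4 has tr(I/4 * P tensor P) = 0 for any traceless Pauli P.
So <Y_A Y_B>_rho = w * (-1) + (1 - w) * 0
= 0.37 * (-1)
= -0.3700

-0.3700


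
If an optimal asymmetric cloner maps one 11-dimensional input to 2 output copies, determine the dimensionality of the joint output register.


Output space = H^(tensor 2) where dim(H) = 11
dim = 11^2
= 121

121


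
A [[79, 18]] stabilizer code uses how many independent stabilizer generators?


For an [[n,k]] stabilizer code:
Number of stabilizer generators = n - k
= 79 - 18
= 61

61


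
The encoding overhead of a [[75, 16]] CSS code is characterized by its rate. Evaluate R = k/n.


Code rate R = k/n
= 16/75
= 0.2133

0.2133


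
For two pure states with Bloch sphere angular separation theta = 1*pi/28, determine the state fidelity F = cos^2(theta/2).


For states separated by angle theta on Bloch sphere:
F = cos^2(theta/2)
theta = 1*pi/28 = 0.1122
theta/2 = 0.0561
cos(theta/2) = 0.9984
F = 0.9969

0.9969


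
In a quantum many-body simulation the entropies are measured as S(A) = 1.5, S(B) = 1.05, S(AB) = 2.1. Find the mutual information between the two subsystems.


I(A:B) = S(A) + S(B) - S(AB)
= 1.5 + 1.05 - 2.1
= 0.4500

0.4500


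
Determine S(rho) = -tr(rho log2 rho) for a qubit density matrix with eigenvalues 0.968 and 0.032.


S = -p*log2(p) - (1-p)*log2(1-p)
p = 0.9680, 1-p = 0.0320
= -0.9680 * log2(0.9680) - 0.0320 * log2(0.0320)
= -(-0.0454) - (-0.1589)
= 0.2043

0.2043


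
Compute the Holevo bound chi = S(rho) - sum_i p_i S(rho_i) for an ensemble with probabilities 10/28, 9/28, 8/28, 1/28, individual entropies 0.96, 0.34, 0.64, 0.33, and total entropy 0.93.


chi = S(rho) - sum_i p_i * S(rho_i)
Weighted entropy = 10/28 * 0.96 + 9/28 * 0.34 + 8/28 * 0.64 + 1/28 * 0.33
= 0.6468
chi = 0.93 - 0.6468
= 0.2832

0.2832


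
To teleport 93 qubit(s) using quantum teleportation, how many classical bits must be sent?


Quantum teleportation requires 2 classical bits per qubit teleported.
93 qubit(s) -> 2 * 93 = 186 classical bits

186


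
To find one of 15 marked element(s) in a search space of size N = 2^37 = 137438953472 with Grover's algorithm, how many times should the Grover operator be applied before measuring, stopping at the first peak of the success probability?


After j Grover iterations the success probability is P(j) = sin^2((2j+1)*theta), where sin(theta) = sqrt(k/N).
N = 2^37 = 137438953472, k = 15
sin(theta) = sqrt(k/N) = 1.044697871e-05
theta = arcsin(sqrt(k/N)) = 1.044697871e-05 rad
P(j) reaches its first maximum when (2j+1)*theta is as close as possible to pi/2, i.e. j = round(pi/(4*theta) - 1/2).
pi/(4*theta) - 1/2 = 75178.9548
(For comparison, the common estimate pi/4 * sqrt(N/k) = 75179.4548; the exact maximiser is used here.)
Optimal iterations = 75179

75179


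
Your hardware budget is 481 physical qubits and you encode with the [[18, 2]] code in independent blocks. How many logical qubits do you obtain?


Each code block uses 18 physical qubits for 2 logical qubit(s).
Number of complete blocks = floor(481 / 18) = 26
Logical qubits = 26 * 2
= 52

52


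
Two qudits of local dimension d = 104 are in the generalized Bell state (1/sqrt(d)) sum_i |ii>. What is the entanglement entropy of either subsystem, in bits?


For a maximally entangled state in d x d:
S = log2(d) = log2(104)
= 6.7004

6.7004


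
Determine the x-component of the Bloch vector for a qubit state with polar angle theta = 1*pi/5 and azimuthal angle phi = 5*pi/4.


theta = 0.6283, phi = 3.9270
r_x = sin(theta)*cos(phi) = 0.5878 * -0.7071
r_x = -0.4156

-0.4156


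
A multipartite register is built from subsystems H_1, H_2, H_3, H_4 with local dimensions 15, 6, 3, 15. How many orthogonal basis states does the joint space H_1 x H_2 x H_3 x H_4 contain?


dim(H_1 x H_2 x H_3 x H_4) = 15 * 6 * 3 * 15
= 90 * 3 * 15
= 270 * 15
= 4050

4050


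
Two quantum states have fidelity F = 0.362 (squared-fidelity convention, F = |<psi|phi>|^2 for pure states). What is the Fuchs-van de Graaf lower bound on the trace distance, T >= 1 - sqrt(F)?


Fuchs-van de Graaf (squared-fidelity convention): 1 - sqrt(F) <= T <= sqrt(1 - F).
Lower bound: T >= 1 - sqrt(F)
sqrt(F) = sqrt(0.362) = 0.6017
T >= 1 - 0.6017
T >= 0.3983

0.3983


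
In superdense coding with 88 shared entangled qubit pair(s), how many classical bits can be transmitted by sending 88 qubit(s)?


Superdense coding allows 2 classical bits per shared entangled pair.
88 pair(s) -> 2 * 88 = 176 classical bits

176


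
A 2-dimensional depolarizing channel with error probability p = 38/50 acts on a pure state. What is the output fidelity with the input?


F = (1-p) + p/d
= (1 - 0.7600) + 0.7600/2
= 0.2400 + 0.3800
= 0.6200

0.6200


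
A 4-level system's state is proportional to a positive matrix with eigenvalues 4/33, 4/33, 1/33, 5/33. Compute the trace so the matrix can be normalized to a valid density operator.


tr(M) = sum of eigenvalues
= 4/33 + 4/33 + 1/33 + 5/33
= 14/33
= 0.4242

0.4242


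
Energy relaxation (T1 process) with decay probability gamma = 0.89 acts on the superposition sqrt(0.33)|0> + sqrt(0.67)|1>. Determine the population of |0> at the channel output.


For amplitude damping with parameter gamma on state sqrt(a)|0> + sqrt(b)|1>:
alpha^2 = 0.33, beta^2 = 0.67
P(|0>) = alpha^2 + gamma * beta^2
= 0.33 + 0.89 * 0.67
= 0.33 + 0.5963
= 0.9263

0.9263


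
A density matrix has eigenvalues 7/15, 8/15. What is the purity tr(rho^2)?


tr(rho^2) = sum of eigenvalues squared
= (7/15)^2 + (8/15)^2
= (49 + 64) / 225
= 113/225
= 0.5022

0.5022


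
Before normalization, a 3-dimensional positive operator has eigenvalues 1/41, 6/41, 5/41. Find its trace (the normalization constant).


tr(M) = sum of eigenvalues
= 1/41 + 6/41 + 5/41
= 12/41
= 0.2927

0.2927


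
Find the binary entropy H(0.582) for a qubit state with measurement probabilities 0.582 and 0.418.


S = -p*log2(p) - (1-p)*log2(1-p)
p = 0.5820, 1-p = 0.4180
= -0.5820 * log2(0.5820) - 0.4180 * log2(0.4180)
= -(-0.4545) - (-0.5260)
= 0.9805

0.9805


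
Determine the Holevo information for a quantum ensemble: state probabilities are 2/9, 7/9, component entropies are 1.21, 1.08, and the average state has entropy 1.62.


chi = S(rho) - sum_i p_i * S(rho_i)
Weighted entropy = 2/9 * 1.21 + 7/9 * 1.08
= 1.1089
chi = 1.62 - 1.1089
= 0.5111

0.5111


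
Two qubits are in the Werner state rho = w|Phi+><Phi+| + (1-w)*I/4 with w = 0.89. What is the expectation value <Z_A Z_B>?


|Phi+> = (|00> + |11>)/sqrt(2)
For the pure Bell state, <Z_A Z_B> = +1 (Bell-state Pauli correlator).
The maximally-mixed part I/4 has tr(I/4 * P tensor P) = 0 for any traceless Pauli P.
So <Z_A Z_B>_rho = w * (+1) + (1 - w) * 0
= 0.89 * (+1)
= 0.8900

0.8900


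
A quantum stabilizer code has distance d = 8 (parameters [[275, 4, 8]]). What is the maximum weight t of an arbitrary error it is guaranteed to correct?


Code parameters: [[275, 4, 8]], distance d = 8.
Number of correctable errors = floor((d-1)/2)
= floor((8 - 1)/2)
= floor(7/2)
= 3

3


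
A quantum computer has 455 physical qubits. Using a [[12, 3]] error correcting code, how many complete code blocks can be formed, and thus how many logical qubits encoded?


Each code block uses 12 physical qubits for 3 logical qubit(s).
Number of complete blocks = floor(455 / 12) = 37
Logical qubits = 37 * 3
= 111

111


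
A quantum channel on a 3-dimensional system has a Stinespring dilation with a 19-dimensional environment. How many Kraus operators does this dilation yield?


Tracing out the environment in an orthonormal basis {|i>_E} gives Kraus operators K_i = <i|_E U |0>_E.
Number of Kraus operators = dim(H_env) = d_env
= 19

19


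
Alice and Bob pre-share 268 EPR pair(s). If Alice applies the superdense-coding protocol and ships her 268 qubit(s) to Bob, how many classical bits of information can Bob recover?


Superdense coding allows 2 classical bits per shared entangled pair.
268 pair(s) -> 2 * 268 = 536 classical bits

536


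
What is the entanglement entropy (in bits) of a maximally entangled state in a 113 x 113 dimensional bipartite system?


For a maximally entangled state in d x d:
S = log2(d) = log2(113)
= 6.8202

6.8202


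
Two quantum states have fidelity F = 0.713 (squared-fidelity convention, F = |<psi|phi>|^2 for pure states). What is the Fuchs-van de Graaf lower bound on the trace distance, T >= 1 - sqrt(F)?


Fuchs-van de Graaf (squared-fidelity convention): 1 - sqrt(F) <= T <= sqrt(1 - F).
Lower bound: T >= 1 - sqrt(F)
sqrt(F) = sqrt(0.713) = 0.8444
T >= 1 - 0.8444
T >= 0.1556

0.1556


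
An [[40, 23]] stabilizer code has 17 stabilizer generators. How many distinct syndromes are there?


Each stabilizer generator gives a binary (+1 or -1) measurement outcome.
With 17 independent generators:
Total syndromes = 2^17
= 131072

131072


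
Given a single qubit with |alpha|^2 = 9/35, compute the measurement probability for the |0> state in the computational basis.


|alpha|^2 = 9/35 = 0.2571
|beta|^2 = 1 - 9/35 = 26/35 = 0.7429
P(|0>) = |alpha|^2 = 0.2571

0.2571


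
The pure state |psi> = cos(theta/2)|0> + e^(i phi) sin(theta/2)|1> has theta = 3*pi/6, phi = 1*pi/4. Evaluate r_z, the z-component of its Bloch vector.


theta = 1.5708, phi = 0.7854
r_z = cos(theta) = 0.0000

0.0000


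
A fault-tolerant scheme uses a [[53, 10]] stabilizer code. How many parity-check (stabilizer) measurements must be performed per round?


For an [[n,k]] stabilizer code:
Number of stabilizer generators = n - k
= 53 - 10
= 43

43


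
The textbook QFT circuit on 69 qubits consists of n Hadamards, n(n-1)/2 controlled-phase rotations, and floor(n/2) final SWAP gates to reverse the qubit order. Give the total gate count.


Hadamard gates: 69
Controlled rotations: n*(n-1)/2 = 69*68/2 = 2346
SWAP gates: floor(n/2) = floor(69/2) = 34
Total = 69 + 2346 + 34
= 2449

2449


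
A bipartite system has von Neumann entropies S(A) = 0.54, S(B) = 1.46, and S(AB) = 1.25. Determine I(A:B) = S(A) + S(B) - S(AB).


I(A:B) = S(A) + S(B) - S(AB)
= 0.54 + 1.46 - 1.25
= 0.7500

0.7500


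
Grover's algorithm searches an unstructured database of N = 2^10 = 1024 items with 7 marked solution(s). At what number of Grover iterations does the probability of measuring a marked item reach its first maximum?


After j Grover iterations the success probability is P(j) = sin^2((2j+1)*theta), where sin(theta) = sqrt(k/N).
N = 2^10 = 1024, k = 7
sin(theta) = sqrt(k/N) = 0.08267972847
theta = arcsin(sqrt(k/N)) = 0.08277421834 rad
P(j) reaches its first maximum when (2j+1)*theta is as close as possible to pi/2, i.e. j = round(pi/(4*theta) - 1/2).
pi/(4*theta) - 1/2 = 8.9884
(For comparison, the common estimate pi/4 * sqrt(N/k) = 9.4993; the exact maximiser is used here.)
Optimal iterations = 9

9


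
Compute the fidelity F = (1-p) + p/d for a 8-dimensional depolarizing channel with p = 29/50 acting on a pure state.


F = (1-p) + p/d
= (1 - 0.5800) + 0.5800/8
= 0.4200 + 0.0725
= 0.4925

0.4925


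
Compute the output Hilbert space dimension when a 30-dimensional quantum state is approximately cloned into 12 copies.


Output space = H^(tensor 12) where dim(H) = 30
dim = 30^12
= 900 (after 2 factors)
= 27000 (after 3 factors)
= 810000 (after 4 factors)
= 24300000 (after 5 factors)
= 729000000 (after 6 factors)
= 21870000000 (after 7 factors)
= 656100000000 (after 8 factors)
= 19683000000000 (after 9 factors)
= 590490000000000 (after 10 factors)
= 17714700000000000 (after 11 factors)
= 531441000000000000 (after 12 factors)
= 531441000000000000

531441000000000000


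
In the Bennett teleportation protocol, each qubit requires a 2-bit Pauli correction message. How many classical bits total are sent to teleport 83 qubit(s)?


Quantum teleportation requires 2 classical bits per qubit teleported.
83 qubit(s) -> 2 * 83 = 166 classical bits

166


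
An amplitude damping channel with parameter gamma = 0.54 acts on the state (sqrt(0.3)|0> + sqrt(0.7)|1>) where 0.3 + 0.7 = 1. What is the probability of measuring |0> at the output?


For amplitude damping with parameter gamma on state sqrt(a)|0> + sqrt(b)|1>:
alpha^2 = 0.3, beta^2 = 0.7
P(|0>) = alpha^2 + gamma * beta^2
= 0.3 + 0.54 * 0.7
= 0.3 + 0.3780
= 0.6780

0.6780


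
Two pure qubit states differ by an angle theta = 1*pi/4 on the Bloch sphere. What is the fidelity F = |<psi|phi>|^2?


For states separated by angle theta on Bloch sphere:
F = cos^2(theta/2)
theta = 1*pi/4 = 0.7854
theta/2 = 0.3927
cos(theta/2) = 0.9239
F = 0.8536

0.8536


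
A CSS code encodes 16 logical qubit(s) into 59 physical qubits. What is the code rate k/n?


Code rate R = k/n
= 16/59
= 0.2712

0.2712


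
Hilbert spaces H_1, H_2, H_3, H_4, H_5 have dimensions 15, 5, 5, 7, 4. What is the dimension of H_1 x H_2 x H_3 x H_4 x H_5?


dim(H_1 x H_2 x H_3 x H_4 x H_5) = 15 * 5 * 5 * 7 * 4
= 75 * 5 * 7 * 4
= 375 * 7 * 4
= 2625 * 4
= 10500

10500


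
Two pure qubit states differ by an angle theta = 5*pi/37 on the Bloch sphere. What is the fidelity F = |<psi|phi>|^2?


For states separated by angle theta on Bloch sphere:
F = cos^2(theta/2)
theta = 5*pi/37 = 0.4245
theta/2 = 0.2123
cos(theta/2) = 0.9776
F = 0.9556

0.9556


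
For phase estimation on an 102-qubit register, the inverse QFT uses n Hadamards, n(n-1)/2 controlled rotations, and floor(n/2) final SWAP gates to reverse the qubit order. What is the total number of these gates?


Hadamard gates: 102
Controlled rotations: n*(n-1)/2 = 102*101/2 = 5151
SWAP gates: floor(n/2) = floor(102/2) = 51
Total = 102 + 5151 + 51
= 5304

5304


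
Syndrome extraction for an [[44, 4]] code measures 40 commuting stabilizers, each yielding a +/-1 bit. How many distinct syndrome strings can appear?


Each stabilizer generator gives a binary (+1 or -1) measurement outcome.
With 40 independent generators:
Total syndromes = 2^40
= 1099511627776

1099511627776


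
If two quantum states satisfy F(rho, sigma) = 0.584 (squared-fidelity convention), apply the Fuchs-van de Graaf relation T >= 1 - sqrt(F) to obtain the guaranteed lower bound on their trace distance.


Fuchs-van de Graaf (squared-fidelity convention): 1 - sqrt(F) <= T <= sqrt(1 - F).
Lower bound: T >= 1 - sqrt(F)
sqrt(F) = sqrt(0.584) = 0.7642
T >= 1 - 0.7642
T >= 0.2358

0.2358


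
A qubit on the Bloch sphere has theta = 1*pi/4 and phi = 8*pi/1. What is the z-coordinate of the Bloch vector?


theta = 0.7854, phi = 25.1327
r_z = cos(theta) = 0.7071

0.7071


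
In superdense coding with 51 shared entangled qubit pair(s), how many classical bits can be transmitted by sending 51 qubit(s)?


Superdense coding allows 2 classical bits per shared entangled pair.
51 pair(s) -> 2 * 51 = 102 classical bits

102


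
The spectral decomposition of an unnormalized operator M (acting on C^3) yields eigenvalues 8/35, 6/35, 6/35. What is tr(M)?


tr(M) = sum of eigenvalues
= 8/35 + 6/35 + 6/35
= 20/35
= 0.5714

0.5714


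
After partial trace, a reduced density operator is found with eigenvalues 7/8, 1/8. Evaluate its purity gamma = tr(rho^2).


tr(rho^2) = sum of eigenvalues squared
= (7/8)^2 + (1/8)^2
= (49 + 1) / 64
= 50/64
= 0.7812

0.7812


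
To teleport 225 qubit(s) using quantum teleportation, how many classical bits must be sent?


Quantum teleportation requires 2 classical bits per qubit teleported.
225 qubit(s) -> 2 * 225 = 450 classical bits

450


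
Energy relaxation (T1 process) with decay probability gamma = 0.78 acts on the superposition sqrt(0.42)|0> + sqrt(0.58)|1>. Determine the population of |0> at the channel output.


For amplitude damping with parameter gamma on state sqrt(a)|0> + sqrt(b)|1>:
alpha^2 = 0.42, beta^2 = 0.58
P(|0>) = alpha^2 + gamma * beta^2
= 0.42 + 0.78 * 0.58
= 0.42 + 0.4524
= 0.8724

0.8724


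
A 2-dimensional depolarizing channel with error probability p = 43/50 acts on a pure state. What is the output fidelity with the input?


F = (1-p) + p/d
= (1 - 0.8600) + 0.8600/2
= 0.1400 + 0.4300
= 0.5700

0.5700


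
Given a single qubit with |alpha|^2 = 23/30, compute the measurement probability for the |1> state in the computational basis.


|alpha|^2 = 23/30 = 0.7667
|beta|^2 = 1 - 23/30 = 7/30 = 0.2333
P(|1>) = |beta|^2 = 0.2333

0.2333


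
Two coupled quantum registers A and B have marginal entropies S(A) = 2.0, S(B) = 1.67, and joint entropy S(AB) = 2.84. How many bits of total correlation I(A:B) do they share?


I(A:B) = S(A) + S(B) - S(AB)
= 2.0 + 1.67 - 2.84
= 0.8300

0.8300


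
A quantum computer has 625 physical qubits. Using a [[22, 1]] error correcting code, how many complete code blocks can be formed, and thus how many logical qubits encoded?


Each code block uses 22 physical qubits for 1 logical qubit(s).
Number of complete blocks = floor(625 / 22) = 28
Logical qubits = 28 * 1
= 28

28


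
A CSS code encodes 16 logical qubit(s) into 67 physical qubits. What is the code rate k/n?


Code rate R = k/n
= 16/67
= 0.2388

0.2388


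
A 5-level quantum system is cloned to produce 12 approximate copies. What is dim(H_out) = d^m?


Output space = H^(tensor 12) where dim(H) = 5
dim = 5^12
= 25 (after 2 factors)
= 125 (after 3 factors)
= 625 (after 4 factors)
= 3125 (after 5 factors)
= 15625 (after 6 factors)
= 78125 (after 7 factors)
= 390625 (after 8 factors)
= 1953125 (after 9 factors)
= 9765625 (after 10 factors)
= 48828125 (after 11 factors)
= 244140625 (after 12 factors)
= 244140625

244140625


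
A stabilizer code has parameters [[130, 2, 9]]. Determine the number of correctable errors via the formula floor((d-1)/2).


Code parameters: [[130, 2, 9]], distance d = 9.
Number of correctable errors = floor((d-1)/2)
= floor((9 - 1)/2)
= floor(8/2)
= 4

4


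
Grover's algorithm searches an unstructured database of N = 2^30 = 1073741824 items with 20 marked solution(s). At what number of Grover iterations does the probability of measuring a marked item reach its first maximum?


After j Grover iterations the success probability is P(j) = sin^2((2j+1)*theta), where sin(theta) = sqrt(k/N).
N = 2^30 = 1073741824, k = 20
sin(theta) = sqrt(k/N) = 0.0001364787584
theta = arcsin(sqrt(k/N)) = 0.0001364787588 rad
P(j) reaches its first maximum when (2j+1)*theta is as close as possible to pi/2, i.e. j = round(pi/(4*theta) - 1/2).
pi/(4*theta) - 1/2 = 5754.2282
(For comparison, the common estimate pi/4 * sqrt(N/k) = 5754.7282; the exact maximiser is used here.)
Optimal iterations = 5754

5754


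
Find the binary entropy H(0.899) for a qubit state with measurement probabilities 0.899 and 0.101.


S = -p*log2(p) - (1-p)*log2(1-p)
p = 0.8990, 1-p = 0.1010
= -0.8990 * log2(0.8990) - 0.1010 * log2(0.1010)
= -(-0.1381) - (-0.3341)
= 0.4722

0.4722


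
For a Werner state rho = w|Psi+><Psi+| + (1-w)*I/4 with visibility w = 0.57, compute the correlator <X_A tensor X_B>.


|Psi+> = (|01> + |10>)/sqrt(2)
For the pure Bell state, <X_A X_B> = +1 (Bell-state Pauli correlator).
The maximally-mixed part I/4 has tr(I/4 * P tensor P) = 0 for any traceless Pauli P.
So <X_A X_B>_rho = w * (+1) + (1 - w) * 0
= 0.57 * (+1)
= 0.5700

0.5700


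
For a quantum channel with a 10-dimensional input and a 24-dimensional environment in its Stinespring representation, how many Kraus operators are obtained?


Tracing out the environment in an orthonormal basis {|i>_E} gives Kraus operators K_i = <i|_E U |0>_E.
Number of Kraus operators = dim(H_env) = d_env
= 24

24


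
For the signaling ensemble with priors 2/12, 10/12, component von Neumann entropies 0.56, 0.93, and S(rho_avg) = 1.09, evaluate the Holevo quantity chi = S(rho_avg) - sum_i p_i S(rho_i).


chi = S(rho) - sum_i p_i * S(rho_i)
Weighted entropy = 2/12 * 0.56 + 10/12 * 0.93
= 0.8683
chi = 1.09 - 0.8683
= 0.2217

0.2217


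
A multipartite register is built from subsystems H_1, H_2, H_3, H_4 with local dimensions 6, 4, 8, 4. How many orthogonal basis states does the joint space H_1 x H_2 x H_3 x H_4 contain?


dim(H_1 x H_2 x H_3 x H_4) = 6 * 4 * 8 * 4
= 24 * 8 * 4
= 192 * 4
= 768

768


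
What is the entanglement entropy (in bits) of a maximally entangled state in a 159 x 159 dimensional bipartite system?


For a maximally entangled state in d x d:
S = log2(d) = log2(159)
= 7.3129

7.3129


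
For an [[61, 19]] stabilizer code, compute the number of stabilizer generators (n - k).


For an [[n,k]] stabilizer code:
Number of stabilizer generators = n - k
= 61 - 19
= 42

42


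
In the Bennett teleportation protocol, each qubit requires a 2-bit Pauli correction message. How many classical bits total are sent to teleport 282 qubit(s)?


Quantum teleportation requires 2 classical bits per qubit teleported.
282 qubit(s) -> 2 * 282 = 564 classical bits

564


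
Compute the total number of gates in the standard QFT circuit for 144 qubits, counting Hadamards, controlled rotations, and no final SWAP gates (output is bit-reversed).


Hadamard gates: 144
Controlled rotations: n*(n-1)/2 = 144*143/2 = 10296
SWAP gates: 0 (omitted)
Total = 144 + 10296
= 10440

10440


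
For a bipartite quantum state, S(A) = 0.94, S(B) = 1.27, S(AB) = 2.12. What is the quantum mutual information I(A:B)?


I(A:B) = S(A) + S(B) - S(AB)
= 0.94 + 1.27 - 2.12
= 0.0900

0.0900


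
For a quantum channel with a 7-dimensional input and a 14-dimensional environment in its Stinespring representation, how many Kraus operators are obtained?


Tracing out the environment in an orthonormal basis {|i>_E} gives Kraus operators K_i = <i|_E U |0>_E.
Number of Kraus operators = dim(H_env) = d_env
= 14

14


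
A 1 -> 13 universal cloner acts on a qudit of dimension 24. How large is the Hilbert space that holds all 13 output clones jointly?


Output space = H^(tensor 13) where dim(H) = 24
dim = 24^13
= 576 (after 2 factors)
= 13824 (after 3 factors)
= 331776 (after 4 factors)
= 7962624 (after 5 factors)
= 191102976 (after 6 factors)
= 4586471424 (after 7 factors)
= 110075314176 (after 8 factors)
= 2641807540224 (after 9 factors)
= 63403380965376 (after 10 factors)
= 1521681143169024 (after 11 factors)
= 36520347436056576 (after 12 factors)
= 876488338465357824 (after 13 factors)
= 876488338465357824

876488338465357824


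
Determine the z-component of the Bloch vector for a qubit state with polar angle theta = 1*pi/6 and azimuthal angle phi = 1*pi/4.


theta = 0.5236, phi = 0.7854
r_z = cos(theta) = 0.8660

0.8660


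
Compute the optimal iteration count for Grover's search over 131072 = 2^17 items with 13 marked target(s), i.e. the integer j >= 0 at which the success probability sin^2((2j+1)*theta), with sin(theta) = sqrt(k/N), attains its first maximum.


After j Grover iterations the success probability is P(j) = sin^2((2j+1)*theta), where sin(theta) = sqrt(k/N).
N = 2^17 = 131072, k = 13
sin(theta) = sqrt(k/N) = 0.009959022487
theta = arcsin(sqrt(k/N)) = 0.009959187121 rad
P(j) reaches its first maximum when (2j+1)*theta is as close as possible to pi/2, i.e. j = round(pi/(4*theta) - 1/2).
pi/(4*theta) - 1/2 = 78.3617
(For comparison, the common estimate pi/4 * sqrt(N/k) = 78.8630; the exact maximiser is used here.)
Optimal iterations = 78

78


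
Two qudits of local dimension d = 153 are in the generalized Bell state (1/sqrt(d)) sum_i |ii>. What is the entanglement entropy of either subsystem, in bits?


For a maximally entangled state in d x d:
S = log2(d) = log2(153)
= 7.2574

7.2574


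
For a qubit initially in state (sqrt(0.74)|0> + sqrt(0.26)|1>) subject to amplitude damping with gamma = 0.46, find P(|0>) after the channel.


For amplitude damping with parameter gamma on state sqrt(a)|0> + sqrt(b)|1>:
alpha^2 = 0.74, beta^2 = 0.26
P(|0>) = alpha^2 + gamma * beta^2
= 0.74 + 0.46 * 0.26
= 0.74 + 0.1196
= 0.8596

0.8596


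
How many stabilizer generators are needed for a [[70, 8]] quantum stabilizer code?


For an [[n,k]] stabilizer code:
Number of stabilizer generators = n - k
= 70 - 8
= 62

62


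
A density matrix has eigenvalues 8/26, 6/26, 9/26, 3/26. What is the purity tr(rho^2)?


tr(rho^2) = sum of eigenvalues squared
= (8/26)^2 + (6/26)^2 + (9/26)^2 + (3/26)^2
= (64 + 36 + 81 + 9) / 676
= 190/676
= 0.2811

0.2811


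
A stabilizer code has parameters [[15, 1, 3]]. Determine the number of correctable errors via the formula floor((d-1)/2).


Code parameters: [[15, 1, 3]], distance d = 3.
Number of correctable errors = floor((d-1)/2)
= floor((3 - 1)/2)
= floor(2/2)
= 1

1


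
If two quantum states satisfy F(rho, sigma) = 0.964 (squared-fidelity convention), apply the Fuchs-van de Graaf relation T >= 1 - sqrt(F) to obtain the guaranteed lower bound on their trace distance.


Fuchs-van de Graaf (squared-fidelity convention): 1 - sqrt(F) <= T <= sqrt(1 - F).
Lower bound: T >= 1 - sqrt(F)
sqrt(F) = sqrt(0.964) = 0.9818
T >= 1 - 0.9818
T >= 0.0182

0.0182


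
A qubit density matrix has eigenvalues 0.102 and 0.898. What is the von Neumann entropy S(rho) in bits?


S = -p*log2(p) - (1-p)*log2(1-p)
p = 0.1020, 1-p = 0.8980
= -0.1020 * log2(0.1020) - 0.8980 * log2(0.8980)
= -(-0.3359) - (-0.1394)
= 0.4753

0.4753


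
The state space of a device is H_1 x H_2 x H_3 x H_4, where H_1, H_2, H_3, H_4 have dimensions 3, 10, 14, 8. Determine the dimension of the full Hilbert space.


dim(H_1 x H_2 x H_3 x H_4) = 3 * 10 * 14 * 8
= 30 * 14 * 8
= 420 * 8
= 3360

3360


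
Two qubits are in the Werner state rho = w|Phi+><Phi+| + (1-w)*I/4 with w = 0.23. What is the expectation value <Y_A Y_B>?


|Phi+> = (|00> + |11>)/sqrt(2)
For the pure Bell state, <Y_A Y_B> = -1 (Bell-state Pauli correlator).
The maximally-mixed part I/4 has tr(I/4 * P tensor P) = 0 for any traceless Pauli P.
So <Y_A Y_B>_rho = w * (-1) + (1 - w) * 0
= 0.23 * (-1)
= -0.2300

-0.2300


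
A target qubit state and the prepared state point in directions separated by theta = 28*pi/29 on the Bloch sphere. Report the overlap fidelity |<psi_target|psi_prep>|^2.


For states separated by angle theta on Bloch sphere:
F = cos^2(theta/2)
theta = 28*pi/29 = 3.0333
theta/2 = 1.5166
cos(theta/2) = 0.0541
F = 0.0029

0.0029


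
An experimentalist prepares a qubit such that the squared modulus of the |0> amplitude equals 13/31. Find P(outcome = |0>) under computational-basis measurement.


|alpha|^2 = 13/31 = 0.4194
|beta|^2 = 1 - 13/31 = 18/31 = 0.5806
P(|0>) = |alpha|^2 = 0.4194

0.4194


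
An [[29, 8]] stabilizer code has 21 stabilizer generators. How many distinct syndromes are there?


Each stabilizer generator gives a binary (+1 or -1) measurement outcome.
With 21 independent generators:
Total syndromes = 2^21
= 2097152

2097152


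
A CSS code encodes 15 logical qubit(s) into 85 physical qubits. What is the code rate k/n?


Code rate R = k/n
= 15/85
= 0.1765

0.1765


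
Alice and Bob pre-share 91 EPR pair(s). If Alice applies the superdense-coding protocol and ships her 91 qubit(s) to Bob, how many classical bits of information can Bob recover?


Superdense coding allows 2 classical bits per shared entangled pair.
91 pair(s) -> 2 * 91 = 182 classical bits

182


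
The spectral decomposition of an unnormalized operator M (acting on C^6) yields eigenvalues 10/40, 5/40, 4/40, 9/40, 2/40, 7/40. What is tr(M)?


tr(M) = sum of eigenvalues
= 10/40 + 5/40 + 4/40 + 9/40 + 2/40 + 7/40
= 37/40
= 0.9250

0.9250


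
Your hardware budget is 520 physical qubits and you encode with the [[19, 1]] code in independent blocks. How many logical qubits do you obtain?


Each code block uses 19 physical qubits for 1 logical qubit(s).
Number of complete blocks = floor(520 / 19) = 27
Logical qubits = 27 * 1
= 27

27


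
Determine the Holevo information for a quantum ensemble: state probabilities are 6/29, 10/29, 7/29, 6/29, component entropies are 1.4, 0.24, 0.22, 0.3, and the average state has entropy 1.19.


chi = S(rho) - sum_i p_i * S(rho_i)
Weighted entropy = 6/29 * 1.4 + 10/29 * 0.24 + 7/29 * 0.22 + 6/29 * 0.3
= 0.4876
chi = 1.19 - 0.4876
= 0.7024

0.7024


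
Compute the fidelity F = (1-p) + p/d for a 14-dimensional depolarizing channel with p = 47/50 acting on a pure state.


F = (1-p) + p/d
= (1 - 0.9400) + 0.9400/14
= 0.0600 + 0.0671
= 0.1271

0.1271


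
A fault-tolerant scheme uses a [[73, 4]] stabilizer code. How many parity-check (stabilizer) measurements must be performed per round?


For an [[n,k]] stabilizer code:
Number of stabilizer generators = n - k
= 73 - 4
= 69

69


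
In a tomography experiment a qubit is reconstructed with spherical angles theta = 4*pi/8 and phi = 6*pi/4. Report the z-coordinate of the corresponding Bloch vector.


theta = 1.5708, phi = 4.7124
r_z = cos(theta) = 0.0000

0.0000


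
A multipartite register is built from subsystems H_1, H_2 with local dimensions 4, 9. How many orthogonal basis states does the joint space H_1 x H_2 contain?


dim(H_1 x H_2) = 4 * 9
= 36

36


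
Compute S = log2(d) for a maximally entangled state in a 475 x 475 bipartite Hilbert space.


For a maximally entangled state in d x d:
S = log2(d) = log2(475)
= 8.8918

8.8918


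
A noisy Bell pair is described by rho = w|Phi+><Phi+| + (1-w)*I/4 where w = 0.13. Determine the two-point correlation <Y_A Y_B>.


|Phi+> = (|00> + |11>)/sqrt(2)
For the pure Bell state, <Y_A Y_B> = -1 (Bell-state Pauli correlator).
The maximally-mixed part I/4 has tr(I/4 * P tensor P) = 0 for any traceless Pauli P.
So <Y_A Y_B>_rho = w * (-1) + (1 - w) * 0
= 0.13 * (-1)
= -0.1300

-0.1300


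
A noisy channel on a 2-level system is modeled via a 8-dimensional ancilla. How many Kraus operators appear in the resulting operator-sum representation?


Tracing out the environment in an orthonormal basis {|i>_E} gives Kraus operators K_i = <i|_E U |0>_E.
Number of Kraus operators = dim(H_env) = d_env
= 8

8


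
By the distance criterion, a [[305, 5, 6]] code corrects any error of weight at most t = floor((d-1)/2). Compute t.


Code parameters: [[305, 5, 6]], distance d = 6.
Number of correctable errors = floor((d-1)/2)
= floor((6 - 1)/2)
= floor(5/2)
= 2

2


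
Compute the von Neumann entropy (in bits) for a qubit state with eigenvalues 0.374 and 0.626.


S = -p*log2(p) - (1-p)*log2(1-p)
p = 0.3740, 1-p = 0.6260
= -0.3740 * log2(0.3740) - 0.6260 * log2(0.6260)
= -(-0.5307) - (-0.4230)
= 0.9537

0.9537


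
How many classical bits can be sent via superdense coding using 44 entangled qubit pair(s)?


Superdense coding allows 2 classical bits per shared entangled pair.
44 pair(s) -> 2 * 44 = 88 classical bits

88


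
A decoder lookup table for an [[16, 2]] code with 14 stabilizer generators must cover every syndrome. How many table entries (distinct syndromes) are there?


Each stabilizer generator gives a binary (+1 or -1) measurement outcome.
With 14 independent generators:
Total syndromes = 2^14
= 16384

16384


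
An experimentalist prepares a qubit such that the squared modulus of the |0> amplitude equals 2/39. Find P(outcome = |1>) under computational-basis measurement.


|alpha|^2 = 2/39 = 0.0513
|beta|^2 = 1 - 2/39 = 37/39 = 0.9487
P(|1>) = |beta|^2 = 0.9487

0.9487


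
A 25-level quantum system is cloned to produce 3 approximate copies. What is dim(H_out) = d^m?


Output space = H^(tensor 3) where dim(H) = 25
dim = 25^3
= 625 (after 2 factors)
= 15625 (after 3 factors)
= 15625

15625


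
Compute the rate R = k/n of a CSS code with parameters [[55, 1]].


Code rate R = k/n
= 1/55
= 0.0182

0.0182


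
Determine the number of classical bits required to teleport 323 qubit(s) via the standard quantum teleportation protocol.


Quantum teleportation requires 2 classical bits per qubit teleported.
323 qubit(s) -> 2 * 323 = 646 classical bits

646


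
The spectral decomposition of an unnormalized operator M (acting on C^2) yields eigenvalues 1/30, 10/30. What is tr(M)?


tr(M) = sum of eigenvalues
= 1/30 + 10/30
= 11/30
= 0.3667

0.3667


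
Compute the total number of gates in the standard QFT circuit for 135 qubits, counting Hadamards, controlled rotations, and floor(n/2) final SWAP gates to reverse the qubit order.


Hadamard gates: 135
Controlled rotations: n*(n-1)/2 = 135*134/2 = 9045
SWAP gates: floor(n/2) = floor(135/2) = 67
Total = 135 + 9045 + 67
= 9247

9247


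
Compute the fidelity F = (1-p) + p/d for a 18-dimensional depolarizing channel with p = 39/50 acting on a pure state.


F = (1-p) + p/d
= (1 - 0.7800) + 0.7800/18
= 0.2200 + 0.0433
= 0.2633

0.2633


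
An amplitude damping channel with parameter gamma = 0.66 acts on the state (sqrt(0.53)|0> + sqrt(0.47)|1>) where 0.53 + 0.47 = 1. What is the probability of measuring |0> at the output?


For amplitude damping with parameter gamma on state sqrt(a)|0> + sqrt(b)|1>:
alpha^2 = 0.53, beta^2 = 0.47
P(|0>) = alpha^2 + gamma * beta^2
= 0.53 + 0.66 * 0.47
= 0.53 + 0.3102
= 0.8402

0.8402


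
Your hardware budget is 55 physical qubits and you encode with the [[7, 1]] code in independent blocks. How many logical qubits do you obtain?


Each code block uses 7 physical qubits for 1 logical qubit(s).
Number of complete blocks = floor(55 / 7) = 7
Logical qubits = 7 * 1
= 7

7


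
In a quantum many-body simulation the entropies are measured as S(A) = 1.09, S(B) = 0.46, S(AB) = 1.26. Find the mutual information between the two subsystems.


I(A:B) = S(A) + S(B) - S(AB)
= 1.09 + 0.46 - 1.26
= 0.2900

0.2900


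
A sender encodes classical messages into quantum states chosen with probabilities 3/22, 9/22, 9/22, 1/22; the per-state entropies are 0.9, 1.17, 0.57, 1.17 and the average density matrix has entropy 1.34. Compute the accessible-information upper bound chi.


chi = S(rho) - sum_i p_i * S(rho_i)
Weighted entropy = 3/22 * 0.9 + 9/22 * 1.17 + 9/22 * 0.57 + 1/22 * 1.17
= 0.8877
chi = 1.34 - 0.8877
= 0.4523

0.4523
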